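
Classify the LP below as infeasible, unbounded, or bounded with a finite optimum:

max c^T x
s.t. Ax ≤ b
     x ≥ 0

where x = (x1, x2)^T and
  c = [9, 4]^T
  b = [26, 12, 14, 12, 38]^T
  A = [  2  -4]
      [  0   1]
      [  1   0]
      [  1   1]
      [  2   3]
The point (12, 0) satisfies every constraint, so the LP is feasible; the constraints give x1 ≤ 14 and x2 ≤ 12, which with x1, x2 ≥ 0 keep the feasible region inside a bounded box. A feasible, bounded LP attains a finite optimum at a vertex.

Feasible with finite optimum z* = 108 at (12, 0).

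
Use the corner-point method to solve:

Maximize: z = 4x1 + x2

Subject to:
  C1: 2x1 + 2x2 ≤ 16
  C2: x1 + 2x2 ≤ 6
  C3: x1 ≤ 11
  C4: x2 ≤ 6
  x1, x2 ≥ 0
x1 = 6, x2 = 0, z = 24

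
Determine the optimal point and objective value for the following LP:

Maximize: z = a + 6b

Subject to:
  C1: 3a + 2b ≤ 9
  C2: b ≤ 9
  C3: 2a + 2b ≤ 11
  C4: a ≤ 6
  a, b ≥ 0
Each vertex is the intersection of two constraint boundaries that also satisfies all remaining constraints:
  a = 0 and b = 0 → (0, 0)
  3a + 2b = 9 and b = 0 → (3, 0)
  3a + 2b = 9 and a = 0 → (0, 4.5)

Evaluating z = a + 6b at each vertex:
  (0, 0): z = 0
  (3, 0): z = 3
  (0, 4.5): z = 27

The maximum is at (0, 4.5) with z = 27.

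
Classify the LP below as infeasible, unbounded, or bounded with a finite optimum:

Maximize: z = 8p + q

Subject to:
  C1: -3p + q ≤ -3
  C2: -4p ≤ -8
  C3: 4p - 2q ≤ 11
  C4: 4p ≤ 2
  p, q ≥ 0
C4 requires 4p ≤ 2, while C2 (-4p ≤ -8) is equivalent to 4p ≥ 8. Together they would need 8 ≤ 4p ≤ 2, which is impossible since 8 > 2. No point satisfies all constraints.

The feasible region is empty; the LP is infeasible.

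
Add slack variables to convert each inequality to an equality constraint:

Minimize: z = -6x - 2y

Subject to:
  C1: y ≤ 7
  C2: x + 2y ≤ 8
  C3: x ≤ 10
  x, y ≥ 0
min z = -6x - 2y

s.t.
  y + s1 = 7
  x + 2y + s2 = 8
  x + s3 = 10
  x, y, s1, s2, s3 ≥ 0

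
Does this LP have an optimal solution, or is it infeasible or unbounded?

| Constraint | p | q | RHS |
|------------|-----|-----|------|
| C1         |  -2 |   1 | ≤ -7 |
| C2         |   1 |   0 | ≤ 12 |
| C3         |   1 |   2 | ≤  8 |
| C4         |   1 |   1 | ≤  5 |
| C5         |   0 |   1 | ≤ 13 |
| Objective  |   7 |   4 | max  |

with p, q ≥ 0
The point (5, 0) satisfies every constraint, so the LP is feasible; the constraints give p ≤ 12 and q ≤ 13, which with p, q ≥ 0 keep the feasible region inside a bounded box. A feasible, bounded LP attains a finite optimum at a vertex.

Evaluating z = 7p + 4q at each vertex:
  (3.5, 0): z = 24.5
  (5, 0): z = 35
  (4, 1): z = 32

Bounded optimum: z* = 35 at (5, 0).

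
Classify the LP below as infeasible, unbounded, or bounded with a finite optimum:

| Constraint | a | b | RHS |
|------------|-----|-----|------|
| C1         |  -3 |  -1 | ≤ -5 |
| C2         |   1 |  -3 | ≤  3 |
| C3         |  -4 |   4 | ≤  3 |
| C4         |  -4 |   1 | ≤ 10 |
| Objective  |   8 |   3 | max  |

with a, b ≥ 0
Feasible point: (2, 0) satisfies every constraint, so the LP is feasible.
Direction d = (1, 1): for each constraint row a, a·d ≤ 0 —
  (-3)(1) + (-1)(1) = -4 ≤ 0
  (1)(1) + (-3)(1) = -2 ≤ 0
  (-4)(1) + (4)(1) = 0 ≤ 0
  (-4)(1) + (1)(1) = -3 ≤ 0
and d ≥ 0, so (2, 0) + t·d stays feasible for every t ≥ 0. Along this ray z = 8a + 3b changes by 11 per unit t, so z → +∞.

The LP is unbounded; z can be made arbitrarily large.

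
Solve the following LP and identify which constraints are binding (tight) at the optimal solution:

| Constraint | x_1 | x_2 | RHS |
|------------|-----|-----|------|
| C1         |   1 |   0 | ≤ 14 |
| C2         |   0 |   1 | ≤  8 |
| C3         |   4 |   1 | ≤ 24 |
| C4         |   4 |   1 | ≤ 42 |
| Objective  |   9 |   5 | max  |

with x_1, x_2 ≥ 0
Optimal: x_1 = 4, x_2 = 8
Binding: C2, C3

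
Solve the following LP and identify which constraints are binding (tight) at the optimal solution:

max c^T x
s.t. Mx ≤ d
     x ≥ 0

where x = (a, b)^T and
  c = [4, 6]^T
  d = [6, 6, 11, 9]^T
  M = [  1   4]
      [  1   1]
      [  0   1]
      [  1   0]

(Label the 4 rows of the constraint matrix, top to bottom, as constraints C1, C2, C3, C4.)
Optimal: a = 6, b = 0
Slack at optimum:
  C1: slack = 0 (binding)
  C2: slack = 0 (binding)
  C3: slack = 11
  C4: slack = 3
  a ≥ 0: a = 6
  b ≥ 0: b = 0 (binding)
Binding constraints: C1, C2, b ≥ 0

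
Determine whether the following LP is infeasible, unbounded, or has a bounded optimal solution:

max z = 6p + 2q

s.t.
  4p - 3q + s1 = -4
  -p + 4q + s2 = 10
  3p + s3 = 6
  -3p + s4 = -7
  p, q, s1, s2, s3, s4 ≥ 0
The row 3p + s3 = 6 with s3 ≥ 0 requires 3p ≤ 6, while the row -3p + s4 = -7 with s4 ≥ 0 is equivalent to 3p ≥ 7. Together they would need 7 ≤ 3p ≤ 6, which is impossible since 7 > 6. No point satisfies all constraints.

Infeasible: no point satisfies all constraints simultaneously.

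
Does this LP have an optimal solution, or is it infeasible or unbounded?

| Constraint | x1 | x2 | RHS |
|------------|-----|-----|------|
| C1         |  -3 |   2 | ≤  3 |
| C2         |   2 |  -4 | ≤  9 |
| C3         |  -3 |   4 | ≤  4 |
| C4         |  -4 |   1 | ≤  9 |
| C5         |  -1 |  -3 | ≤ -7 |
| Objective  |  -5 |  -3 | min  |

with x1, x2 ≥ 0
Feasible point: (2, 2) satisfies every constraint, so the LP is feasible.
Direction d = (2, 1): for each constraint row a, a·d ≤ 0 —
  (-3)(2) + (2)(1) = -4 ≤ 0
  (2)(2) + (-4)(1) = 0 ≤ 0
  (-3)(2) + (4)(1) = -2 ≤ 0
  (-4)(2) + (1)(1) = -7 ≤ 0
  (-1)(2) + (-3)(1) = -5 ≤ 0
and d ≥ 0, so (2, 2) + t·d stays feasible for every t ≥ 0. Along this ray z = -5x1 - 3x2 changes by -13 per unit t, so z → −∞.

The LP is unbounded; z can be made arbitrarily small.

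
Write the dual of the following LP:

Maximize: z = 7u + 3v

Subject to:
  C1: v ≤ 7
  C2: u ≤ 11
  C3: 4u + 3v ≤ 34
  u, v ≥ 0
Minimize: z = 7y1 + 11y2 + 34y3

Subject to:
  C1: -y2 - 4y3 ≤ -7
  C2: -y1 - 3y3 ≤ -3
  y1, y2, y3 ≥ 0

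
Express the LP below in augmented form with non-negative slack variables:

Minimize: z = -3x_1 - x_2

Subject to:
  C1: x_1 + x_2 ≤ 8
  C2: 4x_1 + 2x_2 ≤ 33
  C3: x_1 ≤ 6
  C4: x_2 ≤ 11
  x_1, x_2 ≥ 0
min z = -3x_1 - x_2

s.t.
  x_1 + x_2 + s1 = 8
  4x_1 + 2x_2 + s2 = 33
  x_1 + s3 = 6
  x_2 + s4 = 11
  x_1, x_2, s1, s2, s3, s4 ≥ 0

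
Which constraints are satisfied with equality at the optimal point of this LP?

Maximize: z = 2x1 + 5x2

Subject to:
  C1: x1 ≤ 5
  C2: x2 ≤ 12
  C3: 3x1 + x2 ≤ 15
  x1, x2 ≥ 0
Optimal: x1 = 1, x2 = 12
Slack at optimum:
  C1: slack = 4
  C2: slack = 0 (binding)
  C3: slack = 0 (binding)
  x1 ≥ 0: x1 = 1
  x2 ≥ 0: x2 = 12
Binding constraints: C2, C3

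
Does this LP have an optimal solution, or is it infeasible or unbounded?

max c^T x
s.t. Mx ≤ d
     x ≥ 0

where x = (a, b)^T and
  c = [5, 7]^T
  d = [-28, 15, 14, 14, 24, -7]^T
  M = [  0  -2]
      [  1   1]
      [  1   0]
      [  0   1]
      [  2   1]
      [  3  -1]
The point (1, 14) satisfies every constraint, so the LP is feasible; the constraints give a ≤ 14 and b ≤ 14, which with a, b ≥ 0 keep the feasible region inside a bounded box. A feasible, bounded LP attains a finite optimum at a vertex.

Evaluating z = 5a + 7b at each vertex:
  (1, 14): z = 103
  (0, 14): z = 98

The LP has an optimal solution: (1, 14) with z = 103.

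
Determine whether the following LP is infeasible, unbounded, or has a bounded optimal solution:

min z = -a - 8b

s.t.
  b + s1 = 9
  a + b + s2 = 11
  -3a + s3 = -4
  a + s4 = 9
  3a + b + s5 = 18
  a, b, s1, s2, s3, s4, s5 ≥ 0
The point (2, 9) satisfies every constraint, so the LP is feasible; the constraints give a ≤ 9 and b ≤ 9, which with a, b ≥ 0 keep the feasible region inside a bounded box. A feasible, bounded LP attains a finite optimum at a vertex.

Bounded optimum: z* = -74 at (2, 9).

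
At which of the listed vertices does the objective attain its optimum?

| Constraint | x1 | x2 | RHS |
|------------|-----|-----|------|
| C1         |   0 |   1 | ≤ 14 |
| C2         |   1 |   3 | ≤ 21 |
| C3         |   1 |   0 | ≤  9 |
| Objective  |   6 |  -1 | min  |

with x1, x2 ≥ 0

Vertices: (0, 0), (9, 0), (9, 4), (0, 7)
Evaluating z = 6x1 - x2 at each vertex:
  (0, 0): z = 0
  (9, 0): z = 54
  (9, 4): z = 50
  (0, 7): z = -7

The smallest value is z = -7, attained at (0, 7).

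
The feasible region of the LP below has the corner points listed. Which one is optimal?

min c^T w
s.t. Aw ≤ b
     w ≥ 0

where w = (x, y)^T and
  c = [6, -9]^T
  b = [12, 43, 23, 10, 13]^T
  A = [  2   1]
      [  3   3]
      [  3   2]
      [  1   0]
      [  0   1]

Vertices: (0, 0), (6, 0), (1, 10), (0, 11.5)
Evaluating z = 6x - 9y at each vertex:
  (0, 0): z = 0
  (6, 0): z = 36
  (1, 10): z = -84
  (0, 11.5): z = -103.5

The smallest value is z = -103.5, attained at (0, 11.5).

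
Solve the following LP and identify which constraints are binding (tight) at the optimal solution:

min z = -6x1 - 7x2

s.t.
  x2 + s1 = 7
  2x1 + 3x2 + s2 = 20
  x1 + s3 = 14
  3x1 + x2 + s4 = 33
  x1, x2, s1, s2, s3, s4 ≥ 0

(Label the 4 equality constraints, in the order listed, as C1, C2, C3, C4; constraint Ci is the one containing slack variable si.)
Optimal: x1 = 10, x2 = 0
Slack at optimum:
  C1: slack = 7
  C2: slack = 0 (binding)
  C3: slack = 4
  C4: slack = 3
  x1 ≥ 0: x1 = 10
  x2 ≥ 0: x2 = 0 (binding)
Binding constraints: C2, x2 ≥ 0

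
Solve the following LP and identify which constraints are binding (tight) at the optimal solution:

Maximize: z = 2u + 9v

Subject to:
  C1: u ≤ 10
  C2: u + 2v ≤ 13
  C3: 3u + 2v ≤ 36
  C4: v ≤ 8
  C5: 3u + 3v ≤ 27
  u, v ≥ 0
Optimal: u = 0, v = 6.5
Slack at optimum:
  C1: slack = 10
  C2: slack = 0 (binding)
  C3: slack = 23
  C4: slack = 1.5
  C5: slack = 7.5
  u ≥ 0: u = 0 (binding)
  v ≥ 0: v = 6.5
Binding constraints: C2, u ≥ 0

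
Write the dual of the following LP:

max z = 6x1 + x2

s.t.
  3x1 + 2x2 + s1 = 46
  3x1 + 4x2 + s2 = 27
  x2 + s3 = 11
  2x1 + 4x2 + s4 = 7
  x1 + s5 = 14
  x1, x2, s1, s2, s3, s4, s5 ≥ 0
Minimize: z = 46y1 + 27y2 + 11y3 + 7y4 + 14y5

Subject to:
  C1: -3y1 - 3y2 - 2y4 - y5 ≤ -6
  C2: -2y1 - 4y2 - y3 - 4y4 ≤ -1
  y1, y2, y3, y4, y5 ≥ 0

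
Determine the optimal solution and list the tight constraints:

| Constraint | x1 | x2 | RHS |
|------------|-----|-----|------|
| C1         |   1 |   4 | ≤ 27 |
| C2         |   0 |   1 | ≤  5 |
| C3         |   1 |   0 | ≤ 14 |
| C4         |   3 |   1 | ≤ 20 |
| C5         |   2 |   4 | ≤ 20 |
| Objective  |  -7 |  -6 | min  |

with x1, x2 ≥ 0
Optimal: x1 = 6, x2 = 2
Slack at optimum:
  C1: slack = 13
  C2: slack = 3
  C3: slack = 8
  C4: slack = 0 (binding)
  C5: slack = 0 (binding)
  x1 ≥ 0: x1 = 6
  x2 ≥ 0: x2 = 2
Binding constraints: C4, C5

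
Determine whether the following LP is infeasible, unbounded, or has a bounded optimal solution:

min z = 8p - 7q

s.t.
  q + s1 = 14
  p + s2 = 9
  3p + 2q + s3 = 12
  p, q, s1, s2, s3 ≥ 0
The point (0, 6) satisfies every constraint, so the LP is feasible; the constraints give p ≤ 9 and q ≤ 14, which with p, q ≥ 0 keep the feasible region inside a bounded box. A feasible, bounded LP attains a finite optimum at a vertex.

The LP has an optimal solution: (0, 6) with z = -42.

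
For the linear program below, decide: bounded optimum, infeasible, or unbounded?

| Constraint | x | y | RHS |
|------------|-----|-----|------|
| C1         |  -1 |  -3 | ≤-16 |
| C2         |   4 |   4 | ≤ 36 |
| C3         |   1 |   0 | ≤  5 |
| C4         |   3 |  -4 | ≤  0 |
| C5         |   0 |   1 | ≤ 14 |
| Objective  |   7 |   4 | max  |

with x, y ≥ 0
The point (5, 4) satisfies every constraint, so the LP is feasible; the constraints give x ≤ 5 and y ≤ 14, which with x, y ≥ 0 keep the feasible region inside a bounded box. A feasible, bounded LP attains a finite optimum at a vertex.

Evaluating z = 7x + 4y at each vertex:
  (4.923, 3.692): z = 49.23
  (5, 3.75): z = 50
  (5, 4): z = 51
  (0, 9): z = 36
  (0, 5.333): z = 21.33

Feasible with finite optimum z* = 51 at (5, 4).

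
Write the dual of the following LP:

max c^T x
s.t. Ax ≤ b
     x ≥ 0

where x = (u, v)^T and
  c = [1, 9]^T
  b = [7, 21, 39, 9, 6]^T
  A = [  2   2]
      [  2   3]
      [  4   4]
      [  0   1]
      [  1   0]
Minimize: z = 7y1 + 21y2 + 39y3 + 9y4 + 6y5

Subject to:
  C1: -2y1 - 2y2 - 4y3 - y5 ≤ -1
  C2: -2y1 - 3y2 - 4y3 - y4 ≤ -9
  y1, y2, y3, y4, y5 ≥ 0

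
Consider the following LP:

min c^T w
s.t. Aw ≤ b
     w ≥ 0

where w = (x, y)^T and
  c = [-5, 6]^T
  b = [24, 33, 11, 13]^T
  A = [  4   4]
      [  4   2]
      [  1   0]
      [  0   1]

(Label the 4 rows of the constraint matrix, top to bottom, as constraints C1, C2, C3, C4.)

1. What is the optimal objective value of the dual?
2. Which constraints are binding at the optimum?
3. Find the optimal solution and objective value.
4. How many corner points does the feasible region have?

1. -30 (by strong duality, equal to the primal optimum)
2. C1, y ≥ 0
3. x = 6, y = 0, z = -30
4. 3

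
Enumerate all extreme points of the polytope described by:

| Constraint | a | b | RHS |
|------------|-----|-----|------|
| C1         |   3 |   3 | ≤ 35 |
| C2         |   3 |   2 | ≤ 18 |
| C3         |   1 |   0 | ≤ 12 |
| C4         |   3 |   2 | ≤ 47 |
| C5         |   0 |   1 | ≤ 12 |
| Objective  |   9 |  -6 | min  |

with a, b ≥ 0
Each vertex is the intersection of two constraint boundaries that also satisfies all remaining constraints:
  a = 0 and b = 0 → (0, 0)
  3a + 2b = 18 and b = 0 → (6, 0)
  3a + 2b = 18 and a = 0 → (0, 9)

Vertices: (0, 0), (6, 0), (0, 9)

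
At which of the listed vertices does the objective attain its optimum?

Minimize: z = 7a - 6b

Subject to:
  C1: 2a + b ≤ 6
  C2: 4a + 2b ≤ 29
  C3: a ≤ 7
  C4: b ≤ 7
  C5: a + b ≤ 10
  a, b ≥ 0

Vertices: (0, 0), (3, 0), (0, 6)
Evaluating z = 7a - 6b at each vertex:
  (0, 0): z = 0
  (3, 0): z = 21
  (0, 6): z = -36

The smallest value is z = -36, attained at (0, 6).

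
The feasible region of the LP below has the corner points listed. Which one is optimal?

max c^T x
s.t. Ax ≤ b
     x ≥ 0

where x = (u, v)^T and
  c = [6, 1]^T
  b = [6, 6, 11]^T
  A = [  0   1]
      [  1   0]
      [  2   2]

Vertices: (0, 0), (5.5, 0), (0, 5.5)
(5.5, 0) with z = 33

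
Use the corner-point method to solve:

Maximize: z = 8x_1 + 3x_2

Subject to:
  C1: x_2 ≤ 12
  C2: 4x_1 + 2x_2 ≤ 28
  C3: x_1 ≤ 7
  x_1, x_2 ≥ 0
Each vertex is the intersection of two constraint boundaries that also satisfies all remaining constraints:
  x_1 = 0 and x_2 = 0 → (0, 0)
  4x_1 + 2x_2 = 28 and x_1 = 7 → (7, 0)
  x_2 = 12 and 4x_1 + 2x_2 = 28 → (1, 12)
  x_2 = 12 and x_1 = 0 → (0, 12)

Evaluating z = 8x_1 + 3x_2 at each vertex:
  (0, 0): z = 0
  (7, 0): z = 56
  (1, 12): z = 44
  (0, 12): z = 36

The maximum is at (7, 0) with z = 56.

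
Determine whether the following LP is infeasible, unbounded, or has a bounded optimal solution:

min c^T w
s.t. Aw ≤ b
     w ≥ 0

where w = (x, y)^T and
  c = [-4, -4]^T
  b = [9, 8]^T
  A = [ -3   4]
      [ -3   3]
Feasible point: (0, 0) satisfies every constraint, so the LP is feasible.
Direction d = (1, 0): for each constraint row a, a·d ≤ 0 —
  (-3)(1) + (4)(0) = -3 ≤ 0
  (-3)(1) + (3)(0) = -3 ≤ 0
and d ≥ 0, so (0, 0) + t·d stays feasible for every t ≥ 0. Along this ray z = -4x - 4y changes by -4 per unit t, so z → −∞.

Unbounded — the objective can decrease without bound over the feasible region.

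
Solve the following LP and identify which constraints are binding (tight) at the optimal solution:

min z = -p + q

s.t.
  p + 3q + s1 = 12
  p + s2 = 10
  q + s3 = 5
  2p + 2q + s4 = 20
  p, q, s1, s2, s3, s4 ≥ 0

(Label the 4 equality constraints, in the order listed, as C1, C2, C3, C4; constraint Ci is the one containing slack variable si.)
Optimal: p = 10, q = 0
Binding: C2, C4, q ≥ 0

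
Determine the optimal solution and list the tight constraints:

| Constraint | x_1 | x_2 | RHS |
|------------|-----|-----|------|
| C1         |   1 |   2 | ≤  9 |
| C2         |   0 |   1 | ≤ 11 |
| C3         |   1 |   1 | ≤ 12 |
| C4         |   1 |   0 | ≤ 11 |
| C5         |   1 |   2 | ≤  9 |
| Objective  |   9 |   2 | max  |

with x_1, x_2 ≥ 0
Optimal: x_1 = 9, x_2 = 0
Binding: C1, C5, x_2 ≥ 0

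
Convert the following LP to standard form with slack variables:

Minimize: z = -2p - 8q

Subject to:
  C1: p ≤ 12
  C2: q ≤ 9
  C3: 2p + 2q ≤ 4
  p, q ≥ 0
min z = -2p - 8q

s.t.
  p + s1 = 12
  q + s2 = 9
  2p + 2q + s3 = 4
  p, q, s1, s2, s3 ≥ 0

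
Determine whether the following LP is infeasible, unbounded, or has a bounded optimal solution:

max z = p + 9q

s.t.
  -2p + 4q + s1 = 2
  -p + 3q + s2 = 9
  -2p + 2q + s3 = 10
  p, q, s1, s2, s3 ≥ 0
Feasible point: (0, 0) satisfies every constraint, so the LP is feasible.
Direction d = (1, 0): for each constraint row a, a·d ≤ 0 —
  (-2)(1) + (4)(0) = -2 ≤ 0
  (-1)(1) + (3)(0) = -1 ≤ 0
  (-2)(1) + (2)(0) = -2 ≤ 0
and d ≥ 0, so (0, 0) + t·d stays feasible for every t ≥ 0. Along this ray z = p + 9q changes by 1 per unit t, so z → +∞.

Unbounded: there is a feasible ray along which z → +∞.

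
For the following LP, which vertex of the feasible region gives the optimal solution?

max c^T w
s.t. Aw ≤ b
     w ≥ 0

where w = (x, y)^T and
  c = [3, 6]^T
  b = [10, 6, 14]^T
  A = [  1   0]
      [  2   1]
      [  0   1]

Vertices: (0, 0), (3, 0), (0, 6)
Evaluating z = 3x + 6y at each vertex:
  (0, 0): z = 0
  (3, 0): z = 9
  (0, 6): z = 36

The largest value is z = 36, attained at (0, 6).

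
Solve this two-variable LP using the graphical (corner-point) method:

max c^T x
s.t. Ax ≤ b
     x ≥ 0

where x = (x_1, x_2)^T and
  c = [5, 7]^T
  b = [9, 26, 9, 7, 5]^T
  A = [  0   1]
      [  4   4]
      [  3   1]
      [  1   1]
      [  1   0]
Each vertex is the intersection of two constraint boundaries that also satisfies all remaining constraints:
  x_1 = 0 and x_2 = 0 → (0, 0)
  3x_1 + x_2 = 9 and x_2 = 0 → (3, 0)
  4x_1 + 4x_2 = 26 and 3x_1 + x_2 = 9 → (1.25, 5.25)
  4x_1 + 4x_2 = 26 and x_1 = 0 → (0, 6.5)

Evaluating z = 5x_1 + 7x_2 at each vertex:
  (0, 0): z = 0
  (3, 0): z = 15
  (1.25, 5.25): z = 43
  (0, 6.5): z = 45.5

The maximum is at (0, 6.5) with z = 45.5.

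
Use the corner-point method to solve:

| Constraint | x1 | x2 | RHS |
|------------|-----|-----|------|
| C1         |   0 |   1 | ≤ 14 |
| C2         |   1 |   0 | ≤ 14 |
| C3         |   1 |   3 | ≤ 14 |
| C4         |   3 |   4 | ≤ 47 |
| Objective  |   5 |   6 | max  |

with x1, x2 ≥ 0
Each vertex is the intersection of two constraint boundaries that also satisfies all remaining constraints:
  x1 = 0 and x2 = 0 → (0, 0)
  x1 = 14 and x1 + 3x2 = 14 → (14, 0)
  x1 + 3x2 = 14 and x1 = 0 → (0, 4.667)

Evaluating z = 5x1 + 6x2 at each vertex:
  (0, 0): z = 0
  (14, 0): z = 70
  (0, 4.667): z = 28

The maximum is at (14, 0) with z = 70.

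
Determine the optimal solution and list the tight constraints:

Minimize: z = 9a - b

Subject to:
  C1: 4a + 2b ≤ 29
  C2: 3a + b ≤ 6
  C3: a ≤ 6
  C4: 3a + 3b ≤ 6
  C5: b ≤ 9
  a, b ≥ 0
Optimal: a = 0, b = 2
Binding: C4, a ≥ 0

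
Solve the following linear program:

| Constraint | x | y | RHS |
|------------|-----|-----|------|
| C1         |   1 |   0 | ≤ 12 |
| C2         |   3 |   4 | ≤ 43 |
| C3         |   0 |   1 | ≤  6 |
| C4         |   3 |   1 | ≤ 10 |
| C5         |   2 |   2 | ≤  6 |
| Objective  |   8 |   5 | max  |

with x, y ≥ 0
Each vertex is the intersection of two constraint boundaries that also satisfies all remaining constraints:
  x = 0 and y = 0 → (0, 0)
  2x + 2y = 6 and y = 0 → (3, 0)
  2x + 2y = 6 and x = 0 → (0, 3)

Evaluating z = 8x + 5y at each vertex:
  (0, 0): z = 0
  (3, 0): z = 24
  (0, 3): z = 15

The maximum is at (3, 0) with z = 24.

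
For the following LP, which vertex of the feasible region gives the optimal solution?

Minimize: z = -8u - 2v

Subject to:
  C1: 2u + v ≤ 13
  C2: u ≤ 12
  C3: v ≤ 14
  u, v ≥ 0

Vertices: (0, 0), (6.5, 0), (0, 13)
Evaluating z = -8u - 2v at each vertex:
  (0, 0): z = 0
  (6.5, 0): z = -52
  (0, 13): z = -26

The smallest value is z = -52, attained at (6.5, 0).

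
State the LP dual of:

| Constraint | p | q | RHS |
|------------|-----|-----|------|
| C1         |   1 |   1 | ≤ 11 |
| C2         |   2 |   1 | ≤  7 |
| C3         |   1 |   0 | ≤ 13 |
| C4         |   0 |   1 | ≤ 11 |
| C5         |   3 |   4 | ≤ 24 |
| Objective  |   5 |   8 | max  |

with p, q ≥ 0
Minimize: z = 11y1 + 7y2 + 13y3 + 11y4 + 24y5

Subject to:
  C1: -y1 - 2y2 - y3 - 3y5 ≤ -5
  C2: -y1 - y2 - y4 - 4y5 ≤ -8
  y1, y2, y3, y4, y5 ≥ 0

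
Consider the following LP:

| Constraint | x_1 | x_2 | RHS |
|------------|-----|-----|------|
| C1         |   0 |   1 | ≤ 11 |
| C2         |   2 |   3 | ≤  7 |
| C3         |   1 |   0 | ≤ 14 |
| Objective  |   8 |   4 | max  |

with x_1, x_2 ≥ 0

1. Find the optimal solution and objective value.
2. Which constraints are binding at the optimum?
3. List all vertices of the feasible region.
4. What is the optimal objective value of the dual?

1. x_1 = 3.5, x_2 = 0, z = 28
2. C2, x_2 ≥ 0
3. (0, 0), (3.5, 0), (0, 2.333)
4. 28 (by strong duality, equal to the primal optimum)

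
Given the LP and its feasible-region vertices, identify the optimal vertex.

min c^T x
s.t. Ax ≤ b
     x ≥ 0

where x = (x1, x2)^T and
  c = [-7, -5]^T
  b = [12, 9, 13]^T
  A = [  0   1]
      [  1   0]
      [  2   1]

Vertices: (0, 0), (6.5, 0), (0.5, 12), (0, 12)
Evaluating z = -7x1 - 5x2 at each vertex:
  (0, 0): z = 0
  (6.5, 0): z = -45.5
  (0.5, 12): z = -63.5
  (0, 12): z = -60

The smallest value is z = -63.5, attained at (0.5, 12).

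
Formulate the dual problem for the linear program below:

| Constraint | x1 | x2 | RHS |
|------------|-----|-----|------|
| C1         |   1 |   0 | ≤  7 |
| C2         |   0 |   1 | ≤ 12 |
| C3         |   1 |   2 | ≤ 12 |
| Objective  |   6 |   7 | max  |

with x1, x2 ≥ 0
Minimize: z = 7y1 + 12y2 + 12y3

Subject to:
  C1: -y1 - y3 ≤ -6
  C2: -y2 - 2y3 ≤ -7
  y1, y2, y3 ≥ 0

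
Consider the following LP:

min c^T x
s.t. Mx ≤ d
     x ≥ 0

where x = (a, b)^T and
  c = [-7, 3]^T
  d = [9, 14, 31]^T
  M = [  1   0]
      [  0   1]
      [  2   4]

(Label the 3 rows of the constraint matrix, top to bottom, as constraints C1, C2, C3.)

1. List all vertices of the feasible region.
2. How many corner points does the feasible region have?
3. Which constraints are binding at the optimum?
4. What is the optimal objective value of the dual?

1. (0, 0), (9, 0), (9, 3.25), (0, 7.75)
2. 4
3. C1, b ≥ 0
4. -63 (by strong duality, equal to the primal optimum)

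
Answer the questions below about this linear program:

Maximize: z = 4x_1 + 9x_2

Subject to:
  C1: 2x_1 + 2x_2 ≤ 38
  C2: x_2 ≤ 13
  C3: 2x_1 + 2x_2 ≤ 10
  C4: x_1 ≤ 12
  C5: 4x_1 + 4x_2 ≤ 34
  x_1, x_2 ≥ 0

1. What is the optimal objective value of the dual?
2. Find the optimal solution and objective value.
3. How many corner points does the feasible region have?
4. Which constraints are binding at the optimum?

1. 45 (by strong duality, equal to the primal optimum)
2. x_1 = 0, x_2 = 5, z = 45
3. 3
4. C3, x_1 ≥ 0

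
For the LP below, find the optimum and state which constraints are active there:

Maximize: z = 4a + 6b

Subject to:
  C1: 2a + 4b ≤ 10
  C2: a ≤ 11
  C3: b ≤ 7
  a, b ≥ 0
Optimal: a = 5, b = 0
Slack at optimum:
  C1: slack = 0 (binding)
  C2: slack = 6
  C3: slack = 7
  a ≥ 0: a = 5
  b ≥ 0: b = 0 (binding)
Binding constraints: C1, b ≥ 0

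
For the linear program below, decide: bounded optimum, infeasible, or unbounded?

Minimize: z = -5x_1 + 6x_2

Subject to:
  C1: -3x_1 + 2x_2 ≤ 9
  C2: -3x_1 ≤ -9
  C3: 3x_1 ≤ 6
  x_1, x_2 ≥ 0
C3 requires 3x_1 ≤ 6, while C2 (-3x_1 ≤ -9) is equivalent to 3x_1 ≥ 9. Together they would need 9 ≤ 3x_1 ≤ 6, which is impossible since 9 > 6. No point satisfies all constraints.

Infeasible — the constraint set is empty.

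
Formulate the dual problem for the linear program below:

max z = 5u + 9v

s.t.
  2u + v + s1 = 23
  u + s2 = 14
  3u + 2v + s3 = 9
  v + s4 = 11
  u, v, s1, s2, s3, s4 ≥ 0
Minimize: z = 23y1 + 14y2 + 9y3 + 11y4

Subject to:
  C1: -2y1 - y2 - 3y3 ≤ -5
  C2: -y1 - 2y3 - y4 ≤ -9
  y1, y2, y3, y4 ≥ 0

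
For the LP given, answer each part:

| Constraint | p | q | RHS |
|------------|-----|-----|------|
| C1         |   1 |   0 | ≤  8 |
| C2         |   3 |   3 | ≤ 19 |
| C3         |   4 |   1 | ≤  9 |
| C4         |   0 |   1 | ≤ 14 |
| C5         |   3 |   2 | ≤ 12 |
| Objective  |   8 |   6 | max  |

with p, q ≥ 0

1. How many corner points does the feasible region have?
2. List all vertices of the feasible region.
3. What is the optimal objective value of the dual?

1. 4
2. (0, 0), (2.25, 0), (1.2, 4.2), (0, 6)
3. 36 (by strong duality, equal to the primal optimum)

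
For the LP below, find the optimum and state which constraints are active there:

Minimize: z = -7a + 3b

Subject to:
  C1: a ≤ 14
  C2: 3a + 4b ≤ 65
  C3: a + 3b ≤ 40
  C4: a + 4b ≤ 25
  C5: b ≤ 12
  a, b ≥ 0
Optimal: a = 14, b = 0
Binding: C1, b ≥ 0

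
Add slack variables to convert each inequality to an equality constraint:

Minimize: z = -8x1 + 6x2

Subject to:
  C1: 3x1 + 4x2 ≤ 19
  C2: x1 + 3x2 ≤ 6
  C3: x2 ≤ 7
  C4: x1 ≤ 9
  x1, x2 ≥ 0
min z = -8x1 + 6x2

s.t.
  3x1 + 4x2 + s1 = 19
  x1 + 3x2 + s2 = 6
  x2 + s3 = 7
  x1 + s4 = 9
  x1, x2, s1, s2, s3, s4 ≥ 0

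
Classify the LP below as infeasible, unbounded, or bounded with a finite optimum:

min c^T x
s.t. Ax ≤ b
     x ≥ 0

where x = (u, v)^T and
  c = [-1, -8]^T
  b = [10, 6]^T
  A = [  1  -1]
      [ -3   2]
Feasible point: (0, 0) satisfies every constraint, so the LP is feasible.
Direction d = (1, 1): for each constraint row a, a·d ≤ 0 —
  (1)(1) + (-1)(1) = 0 ≤ 0
  (-3)(1) + (2)(1) = -1 ≤ 0
and d ≥ 0, so (0, 0) + t·d stays feasible for every t ≥ 0. Along this ray z = -u - 8v changes by -9 per unit t, so z → −∞.

Unbounded — the objective can decrease without bound over the feasible region.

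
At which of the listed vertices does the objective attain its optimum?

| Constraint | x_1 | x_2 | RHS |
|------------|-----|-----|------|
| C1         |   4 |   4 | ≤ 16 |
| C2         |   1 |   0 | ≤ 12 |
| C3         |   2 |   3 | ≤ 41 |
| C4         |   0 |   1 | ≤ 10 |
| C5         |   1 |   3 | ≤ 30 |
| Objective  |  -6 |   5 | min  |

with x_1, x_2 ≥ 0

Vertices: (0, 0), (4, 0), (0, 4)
Evaluating z = -6x_1 + 5x_2 at each vertex:
  (0, 0): z = 0
  (4, 0): z = -24
  (0, 4): z = 20

The smallest value is z = -24, attained at (4, 0).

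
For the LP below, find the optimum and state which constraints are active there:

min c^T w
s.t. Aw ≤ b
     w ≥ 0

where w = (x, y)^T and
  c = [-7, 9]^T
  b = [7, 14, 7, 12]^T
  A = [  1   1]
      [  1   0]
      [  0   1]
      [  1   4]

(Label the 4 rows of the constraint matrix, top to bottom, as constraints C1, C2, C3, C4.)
Optimal: x = 7, y = 0
Slack at optimum:
  C1: slack = 0 (binding)
  C2: slack = 7
  C3: slack = 7
  C4: slack = 5
  x ≥ 0: x = 7
  y ≥ 0: y = 0 (binding)
Binding constraints: C1, y ≥ 0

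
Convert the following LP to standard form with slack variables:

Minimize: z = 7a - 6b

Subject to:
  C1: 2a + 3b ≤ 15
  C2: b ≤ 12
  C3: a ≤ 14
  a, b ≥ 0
min z = 7a - 6b

s.t.
  2a + 3b + s1 = 15
  b + s2 = 12
  a + s3 = 14
  a, b, s1, s2, s3 ≥ 0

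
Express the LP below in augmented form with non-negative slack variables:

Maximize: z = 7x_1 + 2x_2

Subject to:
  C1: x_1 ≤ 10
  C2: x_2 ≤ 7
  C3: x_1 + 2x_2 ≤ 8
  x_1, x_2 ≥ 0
max z = 7x_1 + 2x_2

s.t.
  x_1 + s1 = 10
  x_2 + s2 = 7
  x_1 + 2x_2 + s3 = 8
  x_1, x_2, s1, s2, s3 ≥ 0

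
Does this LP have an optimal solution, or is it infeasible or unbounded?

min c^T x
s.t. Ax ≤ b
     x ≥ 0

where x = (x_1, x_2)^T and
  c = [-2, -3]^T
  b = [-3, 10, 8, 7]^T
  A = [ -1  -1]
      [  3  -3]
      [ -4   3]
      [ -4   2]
Feasible point: (1, 2) satisfies every constraint, so the LP is feasible.
Direction d = (1, 1): for each constraint row a, a·d ≤ 0 —
  (-1)(1) + (-1)(1) = -2 ≤ 0
  (3)(1) + (-3)(1) = 0 ≤ 0
  (-4)(1) + (3)(1) = -1 ≤ 0
  (-4)(1) + (2)(1) = -2 ≤ 0
and d ≥ 0, so (1, 2) + t·d stays feasible for every t ≥ 0. Along this ray z = -2x_1 - 3x_2 changes by -5 per unit t, so z → −∞.

Unbounded: there is a feasible ray along which z → −∞.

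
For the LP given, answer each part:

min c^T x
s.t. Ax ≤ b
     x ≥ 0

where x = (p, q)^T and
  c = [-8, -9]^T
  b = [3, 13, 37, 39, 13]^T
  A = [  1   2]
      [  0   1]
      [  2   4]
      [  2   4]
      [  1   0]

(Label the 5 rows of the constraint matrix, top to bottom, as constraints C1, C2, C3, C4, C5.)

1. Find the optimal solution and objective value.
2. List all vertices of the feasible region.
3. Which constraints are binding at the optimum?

1. p = 3, q = 0, z = -24
2. (0, 0), (3, 0), (0, 1.5)
3. C1, q ≥ 0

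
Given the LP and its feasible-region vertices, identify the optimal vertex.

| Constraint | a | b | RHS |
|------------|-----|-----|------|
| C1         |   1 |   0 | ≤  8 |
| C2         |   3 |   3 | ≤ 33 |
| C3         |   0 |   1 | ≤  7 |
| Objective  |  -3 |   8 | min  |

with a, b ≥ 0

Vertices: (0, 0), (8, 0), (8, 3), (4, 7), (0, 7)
Evaluating z = -3a + 8b at each vertex:
  (0, 0): z = 0
  (8, 0): z = -24
  (8, 3): z = 0
  (4, 7): z = 44
  (0, 7): z = 56

The smallest value is z = -24, attained at (8, 0).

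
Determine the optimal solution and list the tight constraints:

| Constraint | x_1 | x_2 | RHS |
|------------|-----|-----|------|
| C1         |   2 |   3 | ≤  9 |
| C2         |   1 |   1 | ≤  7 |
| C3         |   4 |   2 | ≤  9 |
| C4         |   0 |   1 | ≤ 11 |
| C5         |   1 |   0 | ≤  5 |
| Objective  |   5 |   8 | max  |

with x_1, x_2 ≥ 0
Optimal: x_1 = 0, x_2 = 3
Binding: C1, x_1 ≥ 0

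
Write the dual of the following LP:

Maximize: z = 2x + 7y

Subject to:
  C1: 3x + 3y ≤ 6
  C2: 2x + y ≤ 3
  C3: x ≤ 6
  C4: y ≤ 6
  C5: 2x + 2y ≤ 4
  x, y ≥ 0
Minimize: z = 6y1 + 3y2 + 6y3 + 6y4 + 4y5

Subject to:
  C1: -3y1 - 2y2 - y3 - 2y5 ≤ -2
  C2: -3y1 - y2 - y4 - 2y5 ≤ -7
  y1, y2, y3, y4, y5 ≥ 0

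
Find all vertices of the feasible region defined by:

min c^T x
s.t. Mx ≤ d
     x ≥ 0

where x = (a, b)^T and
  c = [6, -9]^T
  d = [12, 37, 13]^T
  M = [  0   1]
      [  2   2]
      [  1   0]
Each vertex is the intersection of two constraint boundaries that also satisfies all remaining constraints:
  a = 0 and b = 0 → (0, 0)
  a = 13 and b = 0 → (13, 0)
  2a + 2b = 37 and a = 13 → (13, 5.5)
  b = 12 and 2a + 2b = 37 → (6.5, 12)
  b = 12 and a = 0 → (0, 12)

Vertices: (0, 0), (13, 0), (13, 5.5), (6.5, 12), (0, 12)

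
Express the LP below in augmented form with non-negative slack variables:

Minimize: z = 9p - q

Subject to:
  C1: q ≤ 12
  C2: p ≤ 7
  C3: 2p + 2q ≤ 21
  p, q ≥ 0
min z = 9p - q

s.t.
  q + s1 = 12
  p + s2 = 7
  2p + 2q + s3 = 21
  p, q, s1, s2, s3 ≥ 0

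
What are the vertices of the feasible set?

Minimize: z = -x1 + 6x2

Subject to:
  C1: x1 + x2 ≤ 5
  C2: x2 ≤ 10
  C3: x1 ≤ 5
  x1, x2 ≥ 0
Each vertex is the intersection of two constraint boundaries that also satisfies all remaining constraints:
  x1 = 0 and x2 = 0 → (0, 0)
  x1 + x2 = 5 and x1 = 5 → (5, 0)
  x1 + x2 = 5 and x1 = 0 → (0, 5)

Vertices: (0, 0), (5, 0), (0, 5)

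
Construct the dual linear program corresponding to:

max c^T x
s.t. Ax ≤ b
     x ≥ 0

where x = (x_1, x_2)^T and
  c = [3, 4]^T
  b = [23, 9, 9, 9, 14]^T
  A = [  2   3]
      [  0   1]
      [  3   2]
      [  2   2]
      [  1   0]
Minimize: z = 23y1 + 9y2 + 9y3 + 9y4 + 14y5

Subject to:
  C1: -2y1 - 3y3 - 2y4 - y5 ≤ -3
  C2: -3y1 - y2 - 2y3 - 2y4 ≤ -4
  y1, y2, y3, y4, y5 ≥ 0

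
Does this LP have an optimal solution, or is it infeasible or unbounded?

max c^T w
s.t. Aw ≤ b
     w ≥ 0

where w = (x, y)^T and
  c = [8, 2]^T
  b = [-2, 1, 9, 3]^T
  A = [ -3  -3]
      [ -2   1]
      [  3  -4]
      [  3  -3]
Feasible point: (0, 1) satisfies every constraint, so the LP is feasible.
Direction d = (1, 1): for each constraint row a, a·d ≤ 0 —
  (-3)(1) + (-3)(1) = -6 ≤ 0
  (-2)(1) + (1)(1) = -1 ≤ 0
  (3)(1) + (-4)(1) = -1 ≤ 0
  (3)(1) + (-3)(1) = 0 ≤ 0
and d ≥ 0, so (0, 1) + t·d stays feasible for every t ≥ 0. Along this ray z = 8x + 2y changes by 10 per unit t, so z → +∞.

Unbounded — the objective can increase without bound over the feasible region.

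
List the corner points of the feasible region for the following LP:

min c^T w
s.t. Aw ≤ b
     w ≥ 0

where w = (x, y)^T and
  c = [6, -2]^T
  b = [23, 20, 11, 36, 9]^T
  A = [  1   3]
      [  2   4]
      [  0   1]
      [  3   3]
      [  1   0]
Each vertex is the intersection of two constraint boundaries that also satisfies all remaining constraints:
  x = 0 and y = 0 → (0, 0)
  x = 9 and y = 0 → (9, 0)
  2x + 4y = 20 and x = 9 → (9, 0.5)
  2x + 4y = 20 and x = 0 → (0, 5)

Vertices: (0, 0), (9, 0), (9, 0.5), (0, 5)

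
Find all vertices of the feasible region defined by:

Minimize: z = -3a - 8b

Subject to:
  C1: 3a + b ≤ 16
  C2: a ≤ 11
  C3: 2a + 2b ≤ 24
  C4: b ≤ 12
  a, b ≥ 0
Each vertex is the intersection of two constraint boundaries that also satisfies all remaining constraints:
  a = 0 and b = 0 → (0, 0)
  3a + b = 16 and b = 0 → (5.333, 0)
  3a + b = 16 and 2a + 2b = 24 → (2, 10)
  2a + 2b = 24 and b = 12 → (0, 12)

Vertices: (0, 0), (5.333, 0), (2, 10), (0, 12)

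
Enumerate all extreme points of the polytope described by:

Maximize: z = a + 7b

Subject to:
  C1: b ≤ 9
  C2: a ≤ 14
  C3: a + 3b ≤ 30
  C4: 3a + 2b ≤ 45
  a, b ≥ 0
Each vertex is the intersection of two constraint boundaries that also satisfies all remaining constraints:
  a = 0 and b = 0 → (0, 0)
  a = 14 and b = 0 → (14, 0)
  a = 14 and 3a + 2b = 45 → (14, 1.5)
  a + 3b = 30 and 3a + 2b = 45 → (10.71, 6.429)
  b = 9 and a + 3b = 30 → (3, 9)
  b = 9 and a = 0 → (0, 9)

Vertices: (0, 0), (14, 0), (14, 1.5), (10.71, 6.429), (3, 9), (0, 9)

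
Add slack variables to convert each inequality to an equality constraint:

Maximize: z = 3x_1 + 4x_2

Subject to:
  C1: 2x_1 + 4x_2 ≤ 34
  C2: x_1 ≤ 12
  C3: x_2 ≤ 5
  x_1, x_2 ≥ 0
max z = 3x_1 + 4x_2

s.t.
  2x_1 + 4x_2 + s1 = 34
  x_1 + s2 = 12
  x_2 + s3 = 5
  x_1, x_2, s1, s2, s3 ≥ 0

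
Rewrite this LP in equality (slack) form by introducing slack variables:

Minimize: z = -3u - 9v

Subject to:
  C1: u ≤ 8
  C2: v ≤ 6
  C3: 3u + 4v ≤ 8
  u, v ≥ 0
min z = -3u - 9v

s.t.
  u + s1 = 8
  v + s2 = 6
  3u + 4v + s3 = 8
  u, v, s1, s2, s3 ≥ 0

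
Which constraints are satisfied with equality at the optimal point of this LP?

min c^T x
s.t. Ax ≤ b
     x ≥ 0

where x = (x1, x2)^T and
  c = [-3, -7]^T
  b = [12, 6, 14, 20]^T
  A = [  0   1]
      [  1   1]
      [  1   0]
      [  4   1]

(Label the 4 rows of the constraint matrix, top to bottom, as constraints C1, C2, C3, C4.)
Optimal: x1 = 0, x2 = 6
Slack at optimum:
  C1: slack = 6
  C2: slack = 0 (binding)
  C3: slack = 14
  C4: slack = 14
  x1 ≥ 0: x1 = 0 (binding)
  x2 ≥ 0: x2 = 6
Binding constraints: C2, x1 ≥ 0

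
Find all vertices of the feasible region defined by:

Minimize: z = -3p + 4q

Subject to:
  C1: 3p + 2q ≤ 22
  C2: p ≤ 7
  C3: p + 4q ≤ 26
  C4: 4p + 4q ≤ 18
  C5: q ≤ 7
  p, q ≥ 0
Each vertex is the intersection of two constraint boundaries that also satisfies all remaining constraints:
  p = 0 and q = 0 → (0, 0)
  4p + 4q = 18 and q = 0 → (4.5, 0)
  4p + 4q = 18 and p = 0 → (0, 4.5)

Vertices: (0, 0), (4.5, 0), (0, 4.5)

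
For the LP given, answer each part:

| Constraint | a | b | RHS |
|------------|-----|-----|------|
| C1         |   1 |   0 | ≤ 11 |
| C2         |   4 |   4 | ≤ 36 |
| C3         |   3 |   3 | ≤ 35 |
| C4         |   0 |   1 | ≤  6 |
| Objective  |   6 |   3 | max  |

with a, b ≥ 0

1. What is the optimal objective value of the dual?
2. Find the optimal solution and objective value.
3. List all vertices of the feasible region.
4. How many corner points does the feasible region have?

1. 54 (by strong duality, equal to the primal optimum)
2. a = 9, b = 0, z = 54
3. (0, 0), (9, 0), (3, 6), (0, 6)
4. 4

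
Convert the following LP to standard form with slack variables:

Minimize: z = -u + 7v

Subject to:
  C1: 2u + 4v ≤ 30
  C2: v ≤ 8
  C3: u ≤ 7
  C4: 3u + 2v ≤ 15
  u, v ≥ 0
min z = -u + 7v

s.t.
  2u + 4v + s1 = 30
  v + s2 = 8
  u + s3 = 7
  3u + 2v + s4 = 15
  u, v, s1, s2, s3, s4 ≥ 0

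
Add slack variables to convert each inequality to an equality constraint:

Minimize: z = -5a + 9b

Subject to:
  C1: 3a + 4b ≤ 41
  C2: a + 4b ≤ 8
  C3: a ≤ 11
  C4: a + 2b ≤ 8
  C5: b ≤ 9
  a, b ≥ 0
min z = -5a + 9b

s.t.
  3a + 4b + s1 = 41
  a + 4b + s2 = 8
  a + s3 = 11
  a + 2b + s4 = 8
  b + s5 = 9
  a, b, s1, s2, s3, s4, s5 ≥ 0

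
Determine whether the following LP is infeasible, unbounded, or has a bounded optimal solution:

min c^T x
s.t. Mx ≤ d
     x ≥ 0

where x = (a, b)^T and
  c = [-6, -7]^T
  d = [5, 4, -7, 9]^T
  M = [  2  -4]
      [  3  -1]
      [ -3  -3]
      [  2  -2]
Feasible point: (0, 3) satisfies every constraint, so the LP is feasible.
Direction d = (0, 1): for each constraint row a, a·d ≤ 0 —
  (2)(0) + (-4)(1) = -4 ≤ 0
  (3)(0) + (-1)(1) = -1 ≤ 0
  (-3)(0) + (-3)(1) = -3 ≤ 0
  (2)(0) + (-2)(1) = -2 ≤ 0
and d ≥ 0, so (0, 3) + t·d stays feasible for every t ≥ 0. Along this ray z = -6a - 7b changes by -7 per unit t, so z → −∞.

The LP is unbounded; z can be made arbitrarily small.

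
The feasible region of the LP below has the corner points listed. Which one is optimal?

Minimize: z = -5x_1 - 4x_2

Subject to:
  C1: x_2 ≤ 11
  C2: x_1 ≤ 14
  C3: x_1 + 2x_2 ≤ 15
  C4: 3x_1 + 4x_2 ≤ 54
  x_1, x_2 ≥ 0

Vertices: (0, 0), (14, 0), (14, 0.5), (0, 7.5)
(14, 0.5) with z = -72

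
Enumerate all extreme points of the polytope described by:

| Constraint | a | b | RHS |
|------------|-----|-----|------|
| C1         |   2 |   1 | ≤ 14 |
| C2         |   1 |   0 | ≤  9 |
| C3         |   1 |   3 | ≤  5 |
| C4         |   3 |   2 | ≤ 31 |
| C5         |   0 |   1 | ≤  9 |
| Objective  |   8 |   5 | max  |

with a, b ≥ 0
Each vertex is the intersection of two constraint boundaries that also satisfies all remaining constraints:
  a = 0 and b = 0 → (0, 0)
  a + 3b = 5 and b = 0 → (5, 0)
  a + 3b = 5 and a = 0 → (0, 1.667)

Vertices: (0, 0), (5, 0), (0, 1.667)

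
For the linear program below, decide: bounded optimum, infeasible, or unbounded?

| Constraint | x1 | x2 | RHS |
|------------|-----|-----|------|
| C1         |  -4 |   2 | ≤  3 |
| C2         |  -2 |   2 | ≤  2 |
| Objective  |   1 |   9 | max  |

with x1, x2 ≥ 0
Feasible point: (0, 0) satisfies every constraint, so the LP is feasible.
Direction d = (1, 0): for each constraint row a, a·d ≤ 0 —
  (-4)(1) + (2)(0) = -4 ≤ 0
  (-2)(1) + (2)(0) = -2 ≤ 0
and d ≥ 0, so (0, 0) + t·d stays feasible for every t ≥ 0. Along this ray z = x1 + 9x2 changes by 1 per unit t, so z → +∞.

Unbounded — the objective can increase without bound over the feasible region.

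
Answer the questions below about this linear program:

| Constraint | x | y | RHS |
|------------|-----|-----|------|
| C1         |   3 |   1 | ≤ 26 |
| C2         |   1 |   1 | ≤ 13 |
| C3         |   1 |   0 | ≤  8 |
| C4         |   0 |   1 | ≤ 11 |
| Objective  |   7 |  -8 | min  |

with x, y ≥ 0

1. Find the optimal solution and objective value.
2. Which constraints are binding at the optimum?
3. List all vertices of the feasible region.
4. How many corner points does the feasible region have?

1. x = 0, y = 11, z = -88
2. C4, x ≥ 0
3. (0, 0), (8, 0), (8, 2), (6.5, 6.5), (2, 11), (0, 11)
4. 6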